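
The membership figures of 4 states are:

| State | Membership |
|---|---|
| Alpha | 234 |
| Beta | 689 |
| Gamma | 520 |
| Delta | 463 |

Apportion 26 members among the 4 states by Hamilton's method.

Alpha=3; Beta=10; Gamma=7; Delta=6

Total 1906; standard divisor 1906/26 ≈ 73.308.
Standard quotas: Alpha 3.192, Beta 9.399, Gamma 7.093, Delta 6.316.
Lower quotas: Alpha 3, Beta 9, Gamma 7, Delta 6 (sum 25, leaving 1 seat).
Remainders in descending order: Beta 0.399, Delta 0.316, Alpha 0.192, Gamma 0.093.
Largest remainder: Beta receives the extra seat.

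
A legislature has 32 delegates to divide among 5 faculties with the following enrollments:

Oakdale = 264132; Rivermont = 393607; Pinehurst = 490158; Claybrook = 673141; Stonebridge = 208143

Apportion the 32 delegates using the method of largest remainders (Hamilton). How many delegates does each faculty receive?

Standard divisor: 2029181 ÷ 32 ≈ 63411.906.
Standard quotas: Oakdale 4.1653, Rivermont 6.2071, Pinehurst 7.7297, Claybrook 10.6154, Stonebridge 3.2824.
Lower quotas: Oakdale 4, Rivermont 6, Pinehurst 7, Claybrook 10, Stonebridge 3 (sum 30, leaving 2 seats).
Remainders in descending order: Pinehurst 0.7297, Claybrook 0.6154, Stonebridge 0.2824, Rivermont 0.2071, Oakdale 0.1653.
The surplus seats go to Pinehurst, Claybrook.

Oakdale 4, Rivermont 6, Pinehurst 8, Claybrook 11, Stonebridge 3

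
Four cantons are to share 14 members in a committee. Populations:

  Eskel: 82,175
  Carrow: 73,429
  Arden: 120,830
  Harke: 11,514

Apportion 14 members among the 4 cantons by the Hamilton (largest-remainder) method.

Standard divisor: 287948 ÷ 14 ≈ 20567.714.
Standard quotas: Eskel 3.9953, Carrow 3.5701, Arden 5.8747, Harke 0.5598.
Lower quotas: Eskel 3, Carrow 3, Arden 5, Harke 0 (sum 11, leaving 3 seats).
Remainders in descending order: Eskel 0.9953, Arden 0.8747, Carrow 0.5701, Harke 0.5598.
The surplus seats go to Eskel, Arden, Carrow.

Eskel 4, Carrow 4, Arden 6, Harke 0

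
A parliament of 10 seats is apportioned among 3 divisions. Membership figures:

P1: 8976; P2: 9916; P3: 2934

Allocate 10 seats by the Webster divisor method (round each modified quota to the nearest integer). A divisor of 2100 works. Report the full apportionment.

With modified divisor 2100: modified quotas P1 4.274, P2 4.722, P3 1.397.
Rounding to the nearest integer: P1 4, P2 5, P3 1 (total 10).

P1: 4, P2: 5, P3: 1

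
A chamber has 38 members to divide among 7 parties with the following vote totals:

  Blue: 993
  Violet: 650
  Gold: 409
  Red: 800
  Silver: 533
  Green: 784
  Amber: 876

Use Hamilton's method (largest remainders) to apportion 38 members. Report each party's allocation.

Blue 7, Violet 5, Gold 3, Red 6, Silver 4, Green 6, Amber 7

Total 5045; standard divisor 5045/38 ≈ 132.763.
Standard quotas: Blue 7.479, Violet 4.896, Gold 3.081, Red 6.026, Silver 4.015, Green 5.905, Amber 6.598.
Lower quotas: Blue 7, Violet 4, Gold 3, Red 6, Silver 4, Green 5, Amber 6 (sum 35, leaving 3 seats).
Remainders in descending order: Green 0.905, Violet 0.896, Amber 0.598, Blue 0.479, Gold 0.081, Red 0.026, Silver 0.015.
The surplus seats go to Green, Violet, Amber.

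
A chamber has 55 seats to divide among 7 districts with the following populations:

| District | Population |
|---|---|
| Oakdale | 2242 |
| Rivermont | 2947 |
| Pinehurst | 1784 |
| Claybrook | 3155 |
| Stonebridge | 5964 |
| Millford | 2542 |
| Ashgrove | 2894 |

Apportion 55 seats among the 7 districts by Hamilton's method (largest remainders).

Oakdale: 6; Rivermont: 8; Pinehurst: 5; Claybrook: 8; Stonebridge: 15; Millford: 6; Ashgrove: 7

The standard divisor is 21528/55 ≈ 391.418.
Standard quotas: Oakdale 5.7279, Rivermont 7.5290, Pinehurst 4.5578, Claybrook 8.0604, Stonebridge 15.2369, Millford 6.4943, Ashgrove 7.3936.
Lower quotas: Oakdale 5, Rivermont 7, Pinehurst 4, Claybrook 8, Stonebridge 15, Millford 6, Ashgrove 7 (sum 52, leaving 3 seats).
Remainders in descending order: Oakdale 0.7279, Pinehurst 0.5578, Rivermont 0.5290, Millford 0.4943, Ashgrove 0.3936, Stonebridge 0.2369, Claybrook 0.0604.
Largest remainders: Oakdale, Pinehurst, Rivermont receive the extra seats.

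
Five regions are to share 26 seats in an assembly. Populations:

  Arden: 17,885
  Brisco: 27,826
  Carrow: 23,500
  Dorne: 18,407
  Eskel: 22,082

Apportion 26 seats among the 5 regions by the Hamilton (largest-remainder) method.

Arden 4; Brisco 7; Carrow 6; Dorne 4; Eskel 5

Standard divisor: 109700 ÷ 26 ≈ 4219.231.
Standard quotas: Arden 4.2389, Brisco 6.5950, Carrow 5.5697, Dorne 4.3626, Eskel 5.2337.
Lower quotas: Arden 4, Brisco 6, Carrow 5, Dorne 4, Eskel 5 (sum 24, leaving 2 seats).
Remainders in descending order: Brisco 0.5950, Carrow 0.5697, Dorne 0.3626, Arden 0.2389, Eskel 0.2337.
Largest remainders: Brisco, Carrow receive the extra seats.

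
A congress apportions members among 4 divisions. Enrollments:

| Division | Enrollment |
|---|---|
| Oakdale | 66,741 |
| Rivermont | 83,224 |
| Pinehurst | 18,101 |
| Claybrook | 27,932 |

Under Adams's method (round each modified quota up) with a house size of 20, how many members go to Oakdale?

Standard divisor 195998/20 ≈ 9799.9; standard quotas: Oakdale 6.810, Rivermont 8.492, Pinehurst 1.847, Claybrook 2.850.
Rounding up gives 7, 9, 2, 3 = 21 seats, so the divisor must be adjusted.
With modified divisor 10800: modified quotas Oakdale 6.180, Rivermont 7.706, Pinehurst 1.676, Claybrook 2.586.
Rounding up: Oakdale 7, Rivermont 8, Pinehurst 2, Claybrook 3 (total 20).
Oakdale receives 7.

7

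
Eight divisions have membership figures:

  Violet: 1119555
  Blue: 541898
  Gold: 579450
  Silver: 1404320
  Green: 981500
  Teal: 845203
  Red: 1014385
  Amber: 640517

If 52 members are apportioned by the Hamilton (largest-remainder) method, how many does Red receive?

8

The standard divisor is 7126828/52 ≈ 137054.385.
Standard quotas: Violet 8.1687, Blue 3.9539, Gold 4.2279, Silver 10.2464, Green 7.1614, Teal 6.1669, Red 7.4013, Amber 4.6735.
Lower quotas: Violet 8, Blue 3, Gold 4, Silver 10, Green 7, Teal 6, Red 7, Amber 4 (sum 49, leaving 3 seats).
Remainders in descending order: Blue 0.9539, Amber 0.6735, Red 0.4013, Silver 0.2464, Gold 0.2279, Violet 0.1687, Teal 0.1669, Green 0.1614.
The surplus seats go to Blue, Amber, Red.
Red receives 8.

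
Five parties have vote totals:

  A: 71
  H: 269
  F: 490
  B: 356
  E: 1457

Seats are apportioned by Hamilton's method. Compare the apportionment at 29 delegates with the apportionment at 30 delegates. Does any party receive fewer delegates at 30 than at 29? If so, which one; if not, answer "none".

none

At 29 seats: A 1, H 3, F 5, B 4, E 16.
At 30 seats: A 1, H 3, F 6, B 4, E 16.
No party's allocation decreased.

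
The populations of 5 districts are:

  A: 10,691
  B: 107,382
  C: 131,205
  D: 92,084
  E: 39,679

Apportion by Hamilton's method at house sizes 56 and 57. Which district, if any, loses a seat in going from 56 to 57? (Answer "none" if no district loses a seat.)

A

At 56 seats: A 2, B 16, C 19, D 13, E 6.
At 57 seats: A 1, B 16, C 20, D 14, E 6.
A drops from 2 to 1.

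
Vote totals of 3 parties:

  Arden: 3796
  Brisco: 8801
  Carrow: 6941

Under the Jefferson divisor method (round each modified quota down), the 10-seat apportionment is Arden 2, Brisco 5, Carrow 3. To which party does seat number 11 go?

Priority for the next seat is population ÷ (current seats + 1).
Priorities: Arden 1265.333, Brisco 1466.833, Carrow 1735.250.
Highest priority: Carrow.

Carrow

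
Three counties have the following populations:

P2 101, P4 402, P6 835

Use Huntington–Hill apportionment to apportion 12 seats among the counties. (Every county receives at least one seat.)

With divisor 114: modified quotas P2 0.886, P4 3.526, P6 7.325.
Geometric-mean thresholds: P2 (min 1), P4 √(3·4)=3.464, P6 √(7·8)=7.483.
Each quota rounded against its threshold gives P2 1, P4 4, P6 7 (total 12).

P2 1, P4 4, P6 7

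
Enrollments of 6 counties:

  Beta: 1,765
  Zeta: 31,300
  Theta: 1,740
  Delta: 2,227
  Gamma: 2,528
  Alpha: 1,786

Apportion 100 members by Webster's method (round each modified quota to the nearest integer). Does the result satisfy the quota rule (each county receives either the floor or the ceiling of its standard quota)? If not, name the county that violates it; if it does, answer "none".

Zeta

Standard quotas: Beta 4.269, Zeta 75.703, Theta 4.208, Delta 5.386, Gamma 6.114, Alpha 4.320.
Webster allocation: Beta 4, Zeta 77, Theta 4, Delta 5, Gamma 6, Alpha 4.
Zeta has quota 75.703 (lower 75, upper 76) but receives 77 — outside the quota interval.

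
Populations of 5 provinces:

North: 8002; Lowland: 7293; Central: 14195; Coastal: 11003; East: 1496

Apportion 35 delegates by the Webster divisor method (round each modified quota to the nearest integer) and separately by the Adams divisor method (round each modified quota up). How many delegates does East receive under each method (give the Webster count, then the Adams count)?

1 and 2

Webster: North 7, Lowland 6, Central 12, Coastal 9, East 1.
Adams: North 7, Lowland 6, Central 11, Coastal 9, East 2.
East gets 1 under Webster and 2 under Adams.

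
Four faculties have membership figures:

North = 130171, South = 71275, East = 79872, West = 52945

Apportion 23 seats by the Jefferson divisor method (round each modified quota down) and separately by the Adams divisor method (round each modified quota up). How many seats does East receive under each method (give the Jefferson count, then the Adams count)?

6 and 5

Jefferson: North 9, South 5, East 6, West 3.
Adams: North 9, South 5, East 5, West 4.
East gets 6 under Jefferson and 5 under Adams.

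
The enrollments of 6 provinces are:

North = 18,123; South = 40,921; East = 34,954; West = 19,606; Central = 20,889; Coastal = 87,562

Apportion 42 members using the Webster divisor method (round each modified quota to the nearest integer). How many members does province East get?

7

Standard divisor 222055/42 ≈ 5287.024; standard quotas: North 3.428, South 7.740, East 6.611, West 3.708, Central 3.951, Coastal 16.562.
Rounding to the nearest integer gives 3, 8, 7, 4, 4, 17 = 43 seats, so the divisor must be adjusted.
With modified divisor 5340: modified quotas North 3.394, South 7.663, East 6.546, West 3.672, Central 3.912, Coastal 16.397.
Rounding to the nearest integer: North 3, South 8, East 7, West 4, Central 4, Coastal 16 (total 42).
East receives 7.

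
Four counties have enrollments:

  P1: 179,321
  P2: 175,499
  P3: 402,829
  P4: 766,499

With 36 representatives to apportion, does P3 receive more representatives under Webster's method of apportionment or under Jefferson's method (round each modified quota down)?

Webster: P1 4, P2 4, P3 10, P4 18.
Jefferson: P1 4, P2 4, P3 9, P4 19.
P3 gets 10 under Webster and 9 under Jefferson.

Webster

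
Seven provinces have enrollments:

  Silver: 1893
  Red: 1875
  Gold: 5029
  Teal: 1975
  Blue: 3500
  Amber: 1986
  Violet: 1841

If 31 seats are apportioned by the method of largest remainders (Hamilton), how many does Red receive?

Standard divisor: 18099 ÷ 31 ≈ 583.839.
Standard quotas: Silver 3.2423, Red 3.2115, Gold 8.6137, Teal 3.3828, Blue 5.9948, Amber 3.4016, Violet 3.1533.
Lower quotas: Silver 3, Red 3, Gold 8, Teal 3, Blue 5, Amber 3, Violet 3 (sum 28, leaving 3 seats).
Remainders in descending order: Blue 0.9948, Gold 0.6137, Amber 0.4016, Teal 0.3828, Silver 0.2423, Red 0.2115, Violet 0.1533.
The surplus seats go to Blue, Gold, Amber.
Red receives 3.

3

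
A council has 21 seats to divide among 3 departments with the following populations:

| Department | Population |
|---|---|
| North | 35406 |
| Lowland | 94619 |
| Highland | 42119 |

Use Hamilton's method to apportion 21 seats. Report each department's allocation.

North=4, Lowland=12, Highland=5

Standard divisor: 172144 ÷ 21 ≈ 8197.333.
Standard quotas: North 4.3192, Lowland 11.5427, Highland 5.1381.
Lower quotas: North 4, Lowland 11, Highland 5 (sum 20, leaving 1 seat).
Remainders in descending order: Lowland 0.5427, North 0.3192, Highland 0.1381.
Largest remainder: Lowland receives the extra seat.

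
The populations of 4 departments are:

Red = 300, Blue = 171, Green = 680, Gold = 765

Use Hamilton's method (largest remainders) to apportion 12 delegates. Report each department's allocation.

Red 2, Blue 1, Green 4, Gold 5

Standard divisor: 1916 ÷ 12 ≈ 159.667.
Standard quotas: Red 1.879, Blue 1.071, Green 4.259, Gold 4.791.
Lower quotas: Red 1, Blue 1, Green 4, Gold 4 (sum 10, leaving 2 seats).
Remainders in descending order: Red 0.879, Gold 0.791, Green 0.259, Blue 0.071.
The surplus seats go to Red, Gold.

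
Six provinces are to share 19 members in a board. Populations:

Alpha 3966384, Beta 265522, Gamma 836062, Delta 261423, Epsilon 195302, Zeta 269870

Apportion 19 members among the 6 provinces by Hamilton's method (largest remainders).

Standard divisor: 5794563 ÷ 19 = 304977.
Standard quotas: Alpha 13.0055, Beta 0.8706, Gamma 2.7414, Delta 0.8572, Epsilon 0.6404, Zeta 0.8849.
Lower quotas: Alpha 13, Beta 0, Gamma 2, Delta 0, Epsilon 0, Zeta 0 (sum 15, leaving 4 seats).
Remainders in descending order: Zeta 0.8849, Beta 0.8706, Delta 0.8572, Gamma 0.7414, Epsilon 0.6404, Alpha 0.0055.
The surplus seats go to Zeta, Beta, Delta, Gamma.

Alpha 13, Beta 1, Gamma 3, Delta 1, Epsilon 0, Zeta 1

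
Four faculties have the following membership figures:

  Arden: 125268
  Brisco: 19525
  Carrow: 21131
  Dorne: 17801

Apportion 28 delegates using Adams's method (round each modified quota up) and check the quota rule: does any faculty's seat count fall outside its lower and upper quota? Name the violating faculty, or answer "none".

Arden

Standard quotas: Arden 19.091, Brisco 2.976, Carrow 3.220, Dorne 2.713.
Adams allocation: Arden 18, Brisco 3, Carrow 4, Dorne 3.
Arden has quota 19.091 (lower 19, upper 20) but receives 18 — outside the quota interval.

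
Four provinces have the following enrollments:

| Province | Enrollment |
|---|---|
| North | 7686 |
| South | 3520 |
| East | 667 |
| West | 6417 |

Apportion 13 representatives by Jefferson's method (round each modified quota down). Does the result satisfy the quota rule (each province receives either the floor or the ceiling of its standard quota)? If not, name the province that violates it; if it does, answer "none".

Standard quotas: North 5.463, South 2.502, East 0.474, West 4.561.
Jefferson allocation: North 6, South 2, East 0, West 5.
Every allocation lies between the lower and upper quota.

none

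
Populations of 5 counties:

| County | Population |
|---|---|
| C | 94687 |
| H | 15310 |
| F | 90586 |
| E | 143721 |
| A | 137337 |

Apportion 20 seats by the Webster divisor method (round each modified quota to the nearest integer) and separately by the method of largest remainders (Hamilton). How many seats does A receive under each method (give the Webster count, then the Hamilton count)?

Webster: C 4, H 1, F 4, E 6, A 5.
Hamilton: C 4, H 0, F 4, E 6, A 6.
A gets 5 under Webster and 6 under Hamilton.

5 and 6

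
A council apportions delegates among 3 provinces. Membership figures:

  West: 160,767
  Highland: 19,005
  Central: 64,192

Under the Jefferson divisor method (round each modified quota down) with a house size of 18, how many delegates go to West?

Standard divisor 243964/18 ≈ 13553.556; standard quotas: West 11.862, Highland 1.402, Central 4.736.
Rounding down gives 11, 1, 4 = 16 seats, so the divisor must be adjusted.
With modified divisor 12600: modified quotas West 12.759, Highland 1.508, Central 5.095.
Rounding down: West 12, Highland 1, Central 5 (total 18).
West receives 12.

12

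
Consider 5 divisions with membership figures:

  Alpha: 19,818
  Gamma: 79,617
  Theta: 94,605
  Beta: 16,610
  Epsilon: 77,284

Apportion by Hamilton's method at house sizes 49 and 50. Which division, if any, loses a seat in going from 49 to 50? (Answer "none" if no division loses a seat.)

At 49 seats: Alpha 3, Gamma 14, Theta 16, Beta 3, Epsilon 13.
At 50 seats: Alpha 4, Gamma 14, Theta 16, Beta 3, Epsilon 13.
No division's allocation decreased.

none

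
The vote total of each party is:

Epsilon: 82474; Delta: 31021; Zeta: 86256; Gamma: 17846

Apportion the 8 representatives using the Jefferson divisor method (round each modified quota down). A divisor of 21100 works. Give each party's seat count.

Epsilon: 3; Delta: 1; Zeta: 4; Gamma: 0

With modified divisor 21100: modified quotas Epsilon 3.909, Delta 1.470, Zeta 4.088, Gamma 0.846.
Rounding down: Epsilon 3, Delta 1, Zeta 4, Gamma 0 (total 8).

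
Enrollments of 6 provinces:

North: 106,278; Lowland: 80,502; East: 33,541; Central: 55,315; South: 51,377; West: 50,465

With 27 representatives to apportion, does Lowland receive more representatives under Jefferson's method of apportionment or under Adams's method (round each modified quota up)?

Jefferson: North 8, Lowland 6, East 2, Central 4, South 4, West 3.
Adams: North 7, Lowland 5, East 3, Central 4, South 4, West 4.
Lowland gets 6 under Jefferson and 5 under Adams.

Jefferson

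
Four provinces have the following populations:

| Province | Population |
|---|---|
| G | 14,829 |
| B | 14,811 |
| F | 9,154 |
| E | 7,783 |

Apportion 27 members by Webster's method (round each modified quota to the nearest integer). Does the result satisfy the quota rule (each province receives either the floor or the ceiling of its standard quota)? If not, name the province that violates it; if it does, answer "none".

Standard quotas: G 8.596, B 8.586, F 5.306, E 4.512.
Webster allocation: G 9, B 9, F 5, E 4.
Every allocation lies between the lower and upper quota.

none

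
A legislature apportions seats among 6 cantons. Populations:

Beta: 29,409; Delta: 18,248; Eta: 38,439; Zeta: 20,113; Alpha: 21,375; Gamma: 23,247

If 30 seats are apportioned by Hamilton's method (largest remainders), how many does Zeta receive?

Total 150831; standard divisor 150831/30 ≈ 5027.7.
Standard quotas: Beta 5.8494, Delta 3.6295, Eta 7.6454, Zeta 4.0004, Alpha 4.2514, Gamma 4.6238.
Lower quotas: Beta 5, Delta 3, Eta 7, Zeta 4, Alpha 4, Gamma 4 (sum 27, leaving 3 seats).
Remainders in descending order: Beta 0.8494, Eta 0.6454, Delta 0.6295, Gamma 0.6238, Alpha 0.2514, Zeta 0.0004.
Largest remainders: Beta, Eta, Delta receive the extra seats.
Zeta receives 4.

4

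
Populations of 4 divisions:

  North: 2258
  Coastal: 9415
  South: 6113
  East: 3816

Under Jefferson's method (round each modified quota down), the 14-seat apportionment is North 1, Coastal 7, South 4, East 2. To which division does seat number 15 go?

East

Priority for the next seat is population ÷ (current seats + 1).
Priorities: North 1129.000, Coastal 1176.875, South 1222.600, East 1272.000.
Highest priority: East.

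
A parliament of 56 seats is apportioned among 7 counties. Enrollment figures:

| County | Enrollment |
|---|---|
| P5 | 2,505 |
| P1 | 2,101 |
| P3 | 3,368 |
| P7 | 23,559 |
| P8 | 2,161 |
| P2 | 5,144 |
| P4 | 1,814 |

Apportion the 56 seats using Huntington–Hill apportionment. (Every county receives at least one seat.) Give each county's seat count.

P5 3, P1 3, P3 5, P7 32, P8 3, P2 7, P4 3

With divisor 733: modified quotas P5 3.417, P1 2.866, P3 4.595, P7 32.141, P8 2.948, P2 7.018, P4 2.475.
Geometric-mean thresholds: P5 √(3·4)=3.464, P1 √(2·3)=2.449, P3 √(4·5)=4.472, P7 √(32·33)=32.496, P8 √(2·3)=2.449, P2 √(7·8)=7.483, P4 √(2·3)=2.449.
Each quota rounded against its threshold gives P5 3, P1 3, P3 5, P7 32, P8 3, P2 7, P4 3 (total 56).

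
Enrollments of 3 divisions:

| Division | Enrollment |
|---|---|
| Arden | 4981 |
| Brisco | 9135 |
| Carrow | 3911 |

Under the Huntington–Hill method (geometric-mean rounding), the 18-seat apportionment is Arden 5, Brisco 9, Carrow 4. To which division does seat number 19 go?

Priority for the next seat is population ÷ (√(s·(s+1))).
Priorities: Arden 909.402, Brisco 962.914, Carrow 874.526.
Highest priority: Brisco.

Brisco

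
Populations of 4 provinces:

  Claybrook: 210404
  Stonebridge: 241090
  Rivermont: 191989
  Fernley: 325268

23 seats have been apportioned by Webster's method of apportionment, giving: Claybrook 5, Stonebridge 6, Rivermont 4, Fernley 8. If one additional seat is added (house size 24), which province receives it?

Priority for the next seat is population ÷ (current seats + 0.5).
Priorities: Claybrook 38255.273, Stonebridge 37090.769, Rivermont 42664.222, Fernley 38266.824.
Highest priority: Rivermont.

Rivermont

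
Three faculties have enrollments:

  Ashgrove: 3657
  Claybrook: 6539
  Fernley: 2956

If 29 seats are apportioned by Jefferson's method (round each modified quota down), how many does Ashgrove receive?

Standard divisor 13152/29 ≈ 453.517; standard quotas: Ashgrove 8.064, Claybrook 14.418, Fernley 6.518.
Rounding down gives 8, 14, 6 = 28 seats, so the divisor must be adjusted.
With modified divisor 430: modified quotas Ashgrove 8.505, Claybrook 15.207, Fernley 6.874.
Rounding down: Ashgrove 8, Claybrook 15, Fernley 6 (total 29).
Ashgrove receives 8.

8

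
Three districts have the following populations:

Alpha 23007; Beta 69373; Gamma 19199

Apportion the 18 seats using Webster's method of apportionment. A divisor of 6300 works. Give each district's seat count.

Alpha 4, Beta 11, Gamma 3

With modified divisor 6300: modified quotas Alpha 3.652, Beta 11.012, Gamma 3.047.
Rounding to the nearest integer: Alpha 4, Beta 11, Gamma 3 (total 18).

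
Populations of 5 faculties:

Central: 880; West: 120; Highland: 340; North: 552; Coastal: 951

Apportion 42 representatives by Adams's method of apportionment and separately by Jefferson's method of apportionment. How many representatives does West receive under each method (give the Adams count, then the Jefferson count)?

2 and 1

Adams: Central 13, West 2, Highland 5, North 8, Coastal 14.
Jefferson: Central 13, West 1, Highland 5, North 8, Coastal 15.
West gets 2 under Adams and 1 under Jefferson.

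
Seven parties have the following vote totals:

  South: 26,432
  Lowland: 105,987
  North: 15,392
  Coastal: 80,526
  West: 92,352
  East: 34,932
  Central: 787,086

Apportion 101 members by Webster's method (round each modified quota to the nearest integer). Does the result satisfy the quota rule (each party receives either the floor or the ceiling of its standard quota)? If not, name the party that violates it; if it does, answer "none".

Standard quotas: South 2.336, Lowland 9.368, North 1.360, Coastal 7.117, West 8.163, East 3.088, Central 69.568.
Webster allocation: South 2, Lowland 9, North 1, Coastal 7, West 8, East 3, Central 71.
Central has quota 69.568 (lower 69, upper 70) but receives 71 — outside the quota interval.

Central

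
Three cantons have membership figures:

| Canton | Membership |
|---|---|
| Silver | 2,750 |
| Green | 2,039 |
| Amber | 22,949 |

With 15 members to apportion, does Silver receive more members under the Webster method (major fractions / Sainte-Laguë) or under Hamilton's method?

Hamilton

Webster: Silver 1, Green 1, Amber 13.
Hamilton: Silver 2, Green 1, Amber 12.
Silver gets 1 under Webster and 2 under Hamilton.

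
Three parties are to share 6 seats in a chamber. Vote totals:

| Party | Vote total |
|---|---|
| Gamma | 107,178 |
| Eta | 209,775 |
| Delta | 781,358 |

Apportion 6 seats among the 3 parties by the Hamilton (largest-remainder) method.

Gamma=1, Eta=1, Delta=4

Total 1098311; standard divisor 1098311/6 ≈ 183051.833.
Standard quotas: Gamma 0.5855, Eta 1.1460, Delta 4.2685.
Lower quotas: Gamma 0, Eta 1, Delta 4 (sum 5, leaving 1 seat).
Remainders in descending order: Gamma 0.5855, Delta 0.2685, Eta 0.1460.
Largest remainder: Gamma receives the extra seat.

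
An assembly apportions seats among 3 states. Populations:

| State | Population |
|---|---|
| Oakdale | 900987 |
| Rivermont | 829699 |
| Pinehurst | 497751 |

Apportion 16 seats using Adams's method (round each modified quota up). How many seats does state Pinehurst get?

4

Standard divisor 2228437/16 ≈ 139277.312; standard quotas: Oakdale 6.469, Rivermont 5.957, Pinehurst 3.574.
Rounding up gives 7, 6, 4 = 17 seats, so the divisor must be adjusted.
With modified divisor 158000: modified quotas Oakdale 5.702, Rivermont 5.251, Pinehurst 3.150.
Rounding up: Oakdale 6, Rivermont 6, Pinehurst 4 (total 16).
Pinehurst receives 4.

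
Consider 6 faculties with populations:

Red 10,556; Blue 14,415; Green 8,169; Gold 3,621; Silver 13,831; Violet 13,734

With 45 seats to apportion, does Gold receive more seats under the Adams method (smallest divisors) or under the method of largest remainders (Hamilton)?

Adams

Adams: Red 7, Blue 10, Green 6, Gold 3, Silver 10, Violet 9.
Hamilton: Red 7, Blue 10, Green 6, Gold 2, Silver 10, Violet 10.
Gold gets 3 under Adams and 2 under Hamilton.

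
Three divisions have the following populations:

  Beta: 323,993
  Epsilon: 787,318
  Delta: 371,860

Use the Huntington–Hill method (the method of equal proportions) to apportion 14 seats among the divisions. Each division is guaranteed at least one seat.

With divisor 106278: modified quotas Beta 3.049, Epsilon 7.408, Delta 3.499.
Geometric-mean thresholds: Beta √(3·4)=3.464, Epsilon √(7·8)=7.483, Delta √(3·4)=3.464.
Each quota rounded against its threshold gives Beta 3, Epsilon 7, Delta 4 (total 14).

Beta 3, Epsilon 7, Delta 4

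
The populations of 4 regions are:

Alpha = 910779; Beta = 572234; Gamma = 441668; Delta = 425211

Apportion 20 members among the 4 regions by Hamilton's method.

The standard divisor is 2349892/20 ≈ 117494.6.
Standard quotas: Alpha 7.7517, Beta 4.8703, Gamma 3.7590, Delta 3.6190.
Lower quotas: Alpha 7, Beta 4, Gamma 3, Delta 3 (sum 17, leaving 3 seats).
Remainders in descending order: Beta 0.8703, Gamma 0.7590, Alpha 0.7517, Delta 0.6190.
The surplus seats go to Beta, Gamma, Alpha.

Alpha: 8; Beta: 5; Gamma: 4; Delta: 3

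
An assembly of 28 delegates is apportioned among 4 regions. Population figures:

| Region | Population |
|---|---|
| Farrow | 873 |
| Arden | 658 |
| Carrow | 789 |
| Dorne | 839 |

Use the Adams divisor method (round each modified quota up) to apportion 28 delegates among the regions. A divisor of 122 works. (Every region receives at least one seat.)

Farrow=8, Arden=6, Carrow=7, Dorne=7

With modified divisor 122: modified quotas Farrow 7.156, Arden 5.393, Carrow 6.467, Dorne 6.877.
Rounding up: Farrow 8, Arden 6, Carrow 7, Dorne 7 (total 28).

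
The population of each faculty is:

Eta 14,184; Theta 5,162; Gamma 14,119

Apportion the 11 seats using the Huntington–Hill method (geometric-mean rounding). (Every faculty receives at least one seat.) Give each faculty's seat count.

Eta 5, Theta 2, Gamma 4

With divisor 3164: modified quotas Eta 4.483, Theta 1.631, Gamma 4.462.
Geometric-mean thresholds: Eta √(4·5)=4.472, Theta √(1·2)=1.414, Gamma √(4·5)=4.472.
Each quota rounded against its threshold gives Eta 5, Theta 2, Gamma 4 (total 11).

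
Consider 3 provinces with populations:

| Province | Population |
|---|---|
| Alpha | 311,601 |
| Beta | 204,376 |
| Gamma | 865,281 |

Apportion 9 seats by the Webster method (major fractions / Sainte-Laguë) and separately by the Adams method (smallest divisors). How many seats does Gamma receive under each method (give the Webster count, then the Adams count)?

Webster: Alpha 2, Beta 1, Gamma 6.
Adams: Alpha 2, Beta 2, Gamma 5.
Gamma gets 6 under Webster and 5 under Adams.

6 and 5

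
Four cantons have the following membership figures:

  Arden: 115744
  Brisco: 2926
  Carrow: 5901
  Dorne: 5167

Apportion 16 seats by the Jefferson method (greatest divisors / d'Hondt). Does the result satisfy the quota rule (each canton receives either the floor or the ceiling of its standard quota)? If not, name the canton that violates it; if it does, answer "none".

Standard quotas: Arden 14.274, Brisco 0.361, Carrow 0.728, Dorne 0.637.
Jefferson allocation: Arden 16, Brisco 0, Carrow 0, Dorne 0.
Arden has quota 14.274 (lower 14, upper 15) but receives 16 — outside the quota interval.

Arden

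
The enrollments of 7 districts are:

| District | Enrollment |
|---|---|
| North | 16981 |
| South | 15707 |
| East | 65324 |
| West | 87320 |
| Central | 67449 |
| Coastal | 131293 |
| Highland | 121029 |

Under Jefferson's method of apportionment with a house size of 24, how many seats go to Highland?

6

Standard divisor 505103/24 ≈ 21045.958; standard quotas: North 0.807, South 0.746, East 3.104, West 4.149, Central 3.205, Coastal 6.238, Highland 5.751.
Rounding down gives 0, 0, 3, 4, 3, 6, 5 = 21 seats, so the divisor must be adjusted.
With modified divisor 17380: modified quotas North 0.977, South 0.904, East 3.759, West 5.024, Central 3.881, Coastal 7.554, Highland 6.964.
Rounding down: North 0, South 0, East 3, West 5, Central 3, Coastal 7, Highland 6 (total 24).
Highland receives 6.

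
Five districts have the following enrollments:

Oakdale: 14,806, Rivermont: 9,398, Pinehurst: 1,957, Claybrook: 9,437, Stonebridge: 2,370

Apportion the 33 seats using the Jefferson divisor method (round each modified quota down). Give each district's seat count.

Oakdale=14; Rivermont=8; Pinehurst=1; Claybrook=8; Stonebridge=2

Standard divisor 37968/33 ≈ 1150.545; standard quotas: Oakdale 12.869, Rivermont 8.168, Pinehurst 1.701, Claybrook 8.202, Stonebridge 2.060.
Rounding down gives 12, 8, 1, 8, 2 = 31 seats, so the divisor must be adjusted.
With modified divisor 1053: modified quotas Oakdale 14.061, Rivermont 8.925, Pinehurst 1.858, Claybrook 8.962, Stonebridge 2.251.
Rounding down: Oakdale 14, Rivermont 8, Pinehurst 1, Claybrook 8, Stonebridge 2 (total 33).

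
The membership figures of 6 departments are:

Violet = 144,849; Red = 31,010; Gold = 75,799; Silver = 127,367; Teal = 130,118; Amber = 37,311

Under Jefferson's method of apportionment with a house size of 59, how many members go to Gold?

Standard divisor 546454/59 ≈ 9261.932; standard quotas: Violet 15.639, Red 3.348, Gold 8.184, Silver 13.752, Teal 14.049, Amber 4.028.
Rounding down gives 15, 3, 8, 13, 14, 4 = 57 seats, so the divisor must be adjusted.
With modified divisor 8900: modified quotas Violet 16.275, Red 3.484, Gold 8.517, Silver 14.311, Teal 14.620, Amber 4.192.
Rounding down: Violet 16, Red 3, Gold 8, Silver 14, Teal 14, Amber 4 (total 59).
Gold receives 8.

8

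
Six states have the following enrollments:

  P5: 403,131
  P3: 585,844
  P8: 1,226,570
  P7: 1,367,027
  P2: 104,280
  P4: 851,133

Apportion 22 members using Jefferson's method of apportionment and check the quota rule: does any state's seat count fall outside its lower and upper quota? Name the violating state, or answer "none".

Standard quotas: P5 1.954, P3 2.840, P8 5.946, P7 6.627, P2 0.506, P4 4.126.
Jefferson allocation: P5 2, P3 3, P8 6, P7 7, P2 0, P4 4.
Every allocation lies between the lower and upper quota.

none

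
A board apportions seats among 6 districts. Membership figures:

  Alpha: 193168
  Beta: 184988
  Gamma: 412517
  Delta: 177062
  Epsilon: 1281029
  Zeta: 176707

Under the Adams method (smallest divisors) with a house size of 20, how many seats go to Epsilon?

9

Standard divisor 2425471/20 ≈ 121273.55; standard quotas: Alpha 1.593, Beta 1.525, Gamma 3.402, Delta 1.460, Epsilon 10.563, Zeta 1.457.
Rounding up gives 2, 2, 4, 2, 11, 2 = 23 seats, so the divisor must be adjusted.
With modified divisor 151200: modified quotas Alpha 1.278, Beta 1.223, Gamma 2.728, Delta 1.171, Epsilon 8.472, Zeta 1.169.
Rounding up: Alpha 2, Beta 2, Gamma 3, Delta 2, Epsilon 9, Zeta 2 (total 20).
Epsilon receives 9.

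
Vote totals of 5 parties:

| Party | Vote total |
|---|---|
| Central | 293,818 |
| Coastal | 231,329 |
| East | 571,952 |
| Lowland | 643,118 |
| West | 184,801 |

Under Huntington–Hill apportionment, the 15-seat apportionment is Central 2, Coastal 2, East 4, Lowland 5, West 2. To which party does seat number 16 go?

Priority for the next seat is population ÷ (√(s·(s+1))).
Priorities: Central 119950.696, Coastal 94439.669, East 127892.355, Lowland 117416.745, West 75444.692.
Highest priority: East.

East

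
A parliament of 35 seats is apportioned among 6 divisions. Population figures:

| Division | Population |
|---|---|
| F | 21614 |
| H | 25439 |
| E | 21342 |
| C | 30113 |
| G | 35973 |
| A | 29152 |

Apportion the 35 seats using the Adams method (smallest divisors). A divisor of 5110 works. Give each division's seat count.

F 5; H 5; E 5; C 6; G 8; A 6

With modified divisor 5110: modified quotas F 4.230, H 4.978, E 4.177, C 5.893, G 7.040, A 5.705.
Rounding up: F 5, H 5, E 5, C 6, G 8, A 6 (total 35).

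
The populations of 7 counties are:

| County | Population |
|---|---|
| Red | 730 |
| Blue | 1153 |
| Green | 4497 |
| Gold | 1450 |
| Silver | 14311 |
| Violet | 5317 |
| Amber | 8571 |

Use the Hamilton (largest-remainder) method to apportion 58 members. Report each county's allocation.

Total 36029; standard divisor 36029/58 ≈ 621.19.
Standard quotas: Red 1.1752, Blue 1.8561, Green 7.2393, Gold 2.3342, Silver 23.0381, Violet 8.5594, Amber 13.7977.
Lower quotas: Red 1, Blue 1, Green 7, Gold 2, Silver 23, Violet 8, Amber 13 (sum 55, leaving 3 seats).
Remainders in descending order: Blue 0.8561, Amber 0.7977, Violet 0.5594, Gold 0.3342, Green 0.2393, Red 0.1752, Silver 0.0381.
Largest remainders: Blue, Amber, Violet receive the extra seats.

Red 1, Blue 2, Green 7, Gold 2, Silver 23, Violet 9, Amber 14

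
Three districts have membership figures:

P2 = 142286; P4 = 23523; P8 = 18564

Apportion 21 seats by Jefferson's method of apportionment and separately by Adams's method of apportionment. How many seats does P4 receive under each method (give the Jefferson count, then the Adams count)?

Jefferson: P2 17, P4 2, P8 2.
Adams: P2 16, P4 3, P8 2.
P4 gets 2 under Jefferson and 3 under Adams.

2 and 3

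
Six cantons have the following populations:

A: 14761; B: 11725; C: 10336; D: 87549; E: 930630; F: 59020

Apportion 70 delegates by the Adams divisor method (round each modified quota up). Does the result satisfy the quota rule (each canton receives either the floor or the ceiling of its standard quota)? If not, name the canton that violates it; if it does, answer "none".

E

Standard quotas: A 0.928, B 0.737, C 0.649, D 5.501, E 58.477, F 3.709.
Adams allocation: A 1, B 1, C 1, D 6, E 57, F 4.
E has quota 58.477 (lower 58, upper 59) but receives 57 — outside the quota interval.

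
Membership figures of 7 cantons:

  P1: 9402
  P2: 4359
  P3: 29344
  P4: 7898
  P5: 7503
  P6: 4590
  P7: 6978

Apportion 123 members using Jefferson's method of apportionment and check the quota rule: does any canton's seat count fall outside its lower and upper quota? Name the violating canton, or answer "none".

Standard quotas: P1 16.503, P2 7.651, P3 51.507, P4 13.863, P5 13.170, P6 8.057, P7 12.248.
Jefferson allocation: P1 16, P2 7, P3 53, P4 14, P5 13, P6 8, P7 12.
P3 has quota 51.507 (lower 51, upper 52) but receives 53 — outside the quota interval.

P3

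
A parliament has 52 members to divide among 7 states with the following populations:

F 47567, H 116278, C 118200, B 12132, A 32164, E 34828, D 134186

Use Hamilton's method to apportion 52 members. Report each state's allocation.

Total 495355; standard divisor 495355/52 ≈ 9526.058.
Standard quotas: F 4.9934, H 12.2063, C 12.4081, B 1.2736, A 3.3764, E 3.6561, D 14.0862.
Lower quotas: F 4, H 12, C 12, B 1, A 3, E 3, D 14 (sum 49, leaving 3 seats).
Remainders in descending order: F 0.9934, E 0.6561, C 0.4081, A 0.3764, B 0.2736, H 0.2063, D 0.0862.
Largest remainders: F, E, C receive the extra seats.

F 5, H 12, C 13, B 1, A 3, E 4, D 14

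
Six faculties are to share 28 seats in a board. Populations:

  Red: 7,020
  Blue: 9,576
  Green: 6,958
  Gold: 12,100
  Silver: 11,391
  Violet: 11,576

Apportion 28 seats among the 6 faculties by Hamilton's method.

Red: 3; Blue: 5; Green: 3; Gold: 6; Silver: 5; Violet: 6

Total 58621; standard divisor 58621/28 ≈ 2093.607.
Standard quotas: Red 3.3531, Blue 4.5739, Green 3.3235, Gold 5.7795, Silver 5.4408, Violet 5.5292.
Lower quotas: Red 3, Blue 4, Green 3, Gold 5, Silver 5, Violet 5 (sum 25, leaving 3 seats).
Remainders in descending order: Gold 0.7795, Blue 0.5739, Violet 0.5292, Silver 0.4408, Red 0.3531, Green 0.3235.
The surplus seats go to Gold, Blue, Violet.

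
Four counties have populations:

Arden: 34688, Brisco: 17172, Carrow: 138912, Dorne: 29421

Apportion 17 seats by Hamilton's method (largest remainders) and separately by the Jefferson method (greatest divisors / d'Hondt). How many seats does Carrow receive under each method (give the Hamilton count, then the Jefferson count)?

Hamilton: Arden 3, Brisco 1, Carrow 11, Dorne 2.
Jefferson: Arden 2, Brisco 1, Carrow 12, Dorne 2.
Carrow gets 11 under Hamilton and 12 under Jefferson.

11 and 12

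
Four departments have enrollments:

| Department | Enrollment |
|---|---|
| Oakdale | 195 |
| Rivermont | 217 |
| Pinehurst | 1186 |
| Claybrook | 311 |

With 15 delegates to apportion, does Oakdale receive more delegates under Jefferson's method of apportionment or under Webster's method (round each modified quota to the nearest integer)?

Webster

Jefferson: Oakdale 1, Rivermont 2, Pinehurst 10, Claybrook 2.
Webster: Oakdale 2, Rivermont 2, Pinehurst 9, Claybrook 2.
Oakdale gets 1 under Jefferson and 2 under Webster.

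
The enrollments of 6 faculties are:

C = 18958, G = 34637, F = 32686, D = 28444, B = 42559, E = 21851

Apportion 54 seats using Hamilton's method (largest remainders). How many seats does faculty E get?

7

Total 179135; standard divisor 179135/54 ≈ 3317.315.
Standard quotas: C 5.7149, G 10.4413, F 9.8531, D 8.5744, B 12.8294, E 6.5870.
Lower quotas: C 5, G 10, F 9, D 8, B 12, E 6 (sum 50, leaving 4 seats).
Remainders in descending order: F 0.8531, B 0.8294, C 0.7149, E 0.5870, D 0.5744, G 0.4413.
Largest remainders: F, B, C, E receive the extra seats.
E receives 7.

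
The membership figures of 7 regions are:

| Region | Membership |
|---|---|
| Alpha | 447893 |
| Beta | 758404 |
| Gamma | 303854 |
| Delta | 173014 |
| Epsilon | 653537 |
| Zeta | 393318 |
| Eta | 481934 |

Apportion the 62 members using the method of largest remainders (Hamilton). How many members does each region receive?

Alpha 9, Beta 15, Gamma 6, Delta 3, Epsilon 13, Zeta 7, Eta 9

The standard divisor is 3211954/62 ≈ 51805.71.
Standard quotas: Alpha 8.6456, Beta 14.6394, Gamma 5.8653, Delta 3.3397, Epsilon 12.6152, Zeta 7.5922, Eta 9.3027.
Lower quotas: Alpha 8, Beta 14, Gamma 5, Delta 3, Epsilon 12, Zeta 7, Eta 9 (sum 58, leaving 4 seats).
Remainders in descending order: Gamma 0.8653, Alpha 0.6456, Beta 0.6394, Epsilon 0.6152, Zeta 0.5922, Delta 0.3397, Eta 0.3027.
The surplus seats go to Gamma, Alpha, Beta, Epsilon.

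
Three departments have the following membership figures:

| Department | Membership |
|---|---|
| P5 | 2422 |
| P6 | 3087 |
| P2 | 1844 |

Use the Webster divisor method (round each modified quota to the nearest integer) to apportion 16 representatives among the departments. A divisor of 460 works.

P5=5; P6=7; P2=4

With modified divisor 460: modified quotas P5 5.265, P6 6.711, P2 4.009.
Rounding to the nearest integer: P5 5, P6 7, P2 4 (total 16).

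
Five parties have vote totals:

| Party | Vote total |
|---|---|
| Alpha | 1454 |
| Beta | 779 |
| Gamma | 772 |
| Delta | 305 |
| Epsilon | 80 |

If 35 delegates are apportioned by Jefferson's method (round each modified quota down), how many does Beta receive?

8

Standard divisor 3390/35 ≈ 96.857; standard quotas: Alpha 15.012, Beta 8.043, Gamma 7.971, Delta 3.149, Epsilon 0.826.
Rounding down gives 15, 8, 7, 3, 0 = 33 seats, so the divisor must be adjusted.
With modified divisor 90: modified quotas Alpha 16.156, Beta 8.656, Gamma 8.578, Delta 3.389, Epsilon 0.889.
Rounding down: Alpha 16, Beta 8, Gamma 8, Delta 3, Epsilon 0 (total 35).
Beta receives 8.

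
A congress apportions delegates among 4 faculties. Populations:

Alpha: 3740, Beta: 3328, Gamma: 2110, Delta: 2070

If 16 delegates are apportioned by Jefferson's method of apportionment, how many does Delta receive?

3

Standard divisor 11248/16 ≈ 703; standard quotas: Alpha 5.320, Beta 4.734, Gamma 3.001, Delta 2.945.
Rounding down gives 5, 4, 3, 2 = 14 seats, so the divisor must be adjusted.
With modified divisor 640: modified quotas Alpha 5.844, Beta 5.200, Gamma 3.297, Delta 3.234.
Rounding down: Alpha 5, Beta 5, Gamma 3, Delta 3 (total 16).
Delta receives 3.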